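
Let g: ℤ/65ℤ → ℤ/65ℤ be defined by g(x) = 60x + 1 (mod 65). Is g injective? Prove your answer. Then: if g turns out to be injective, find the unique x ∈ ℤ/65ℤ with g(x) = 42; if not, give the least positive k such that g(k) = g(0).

We have gcd(60, 65) = 5 > 1. Taking u = 0 and v = 13: g(0) = 1 and g(13) = 60·13 + 1 = 781 ≡ 1 (mod 65).
So g(0) = g(13) while 0 ≠ 13, therefore g is not injective.
Since g is not injective, we find the least positive k with g(k) = g(0): this means 60k ≡ 0 (mod 65), i.e. 65 ∣ 60k. Since gcd(60, 65) = 5, dividing through by 5 this holds exactly when 13 ∣ 12k, and as gcd(12, 13) = 1, exactly when 13 ∣ k.
The smallest positive such k is 13.

13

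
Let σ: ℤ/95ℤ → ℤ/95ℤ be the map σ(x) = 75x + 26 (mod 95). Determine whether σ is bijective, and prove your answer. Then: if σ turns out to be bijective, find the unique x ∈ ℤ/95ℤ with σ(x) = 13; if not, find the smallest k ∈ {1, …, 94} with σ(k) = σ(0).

We have gcd(75, 95) = 5 > 1. Taking s = 0 and t = 19: σ(0) = 26 and σ(19) = 75·19 + 26 = 1451 ≡ 26 (mod 95).
So σ(0) = σ(19) while 0 ≠ 19, therefore σ is not injective, hence not bijective.
Since σ is not bijective, we find the least positive k with σ(k) = σ(0): this means 75k ≡ 0 (mod 95), i.e. 95 ∣ 75k. Since gcd(75, 95) = 5, dividing through by 5 this holds exactly when 19 ∣ 15k, and as gcd(15, 19) = 1, exactly when 19 ∣ k.
The smallest positive such k is 19.

19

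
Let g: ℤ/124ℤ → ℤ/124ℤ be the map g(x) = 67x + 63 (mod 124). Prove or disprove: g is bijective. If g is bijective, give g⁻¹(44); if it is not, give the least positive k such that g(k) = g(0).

Suppose g(a) = g(b) in ℤ/124ℤ. Then 67a + 63 ≡ 67b + 63 (mod 124), thus 67(a − b) ≡ 0 (mod 124).
Since gcd(67, 124) = 1, 67 is invertible modulo 124, thus a − b ≡ 0 (mod 124), i.e. a = b.
We now compute 67⁻¹ mod 124 explicitly. Euclid's algorithm: 124 = 1·67 + 57, 67 = 1·57 + 10, 57 = 5·10 + 7, 10 = 1·7 + 3, 7 = 2·3 + 1; back-substituting gives 1 = 87·67 − 47·124, so 67⁻¹ ≡ 87 (mod 124).
For any y ∈ ℤ/124ℤ, x = 87(y − 63) mod 124 satisfies g(x) = 67·87(y − 63) + 63 ≡ y (since 67·87 ≡ 1 mod 124). So every y has a preimage.
Therefore g is bijective.
Since g is bijective, we compute g⁻¹(44): solve 67x + 63 ≡ 44 (mod 124), i.e. 67x ≡ 105 (mod 124).
Multiplying by 67⁻¹ = 87 gives x ≡ 87·105 = 9135 = 73·124 + 83 ≡ 83 (mod 124).
Check: g(83) = 67·83 + 63 = 5624 = 45·124 + 44 ≡ 44 (mod 124).

83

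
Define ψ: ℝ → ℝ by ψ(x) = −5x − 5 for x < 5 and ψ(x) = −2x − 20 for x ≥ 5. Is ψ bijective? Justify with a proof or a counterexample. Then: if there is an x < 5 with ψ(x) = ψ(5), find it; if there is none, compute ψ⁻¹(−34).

7

Both pieces are strictly decreasing (slopes −5 and −2), so each is injective on its own interval.
The left piece maps (−∞, 5) onto (−30, ∞); the right piece maps [5, ∞) onto (−∞, −30].
Since −30 = −30, the images partition ℝ: ψ is injective and surjective, hence bijective.
Because the two images are disjoint, no x < 5 has ψ(x) = ψ(5), so we compute ψ⁻¹(−34): −34 lies in (−∞, −30], so solve −2x − 20 = −34: x = (−34 + 20)/(−2) = 7.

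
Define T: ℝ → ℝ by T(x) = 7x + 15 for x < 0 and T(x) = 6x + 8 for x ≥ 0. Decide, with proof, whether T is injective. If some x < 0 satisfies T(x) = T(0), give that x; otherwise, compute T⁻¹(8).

-1

Both pieces are strictly increasing (slopes 7 and 6), so each is injective on its own interval.
The left piece maps (−∞, 0) onto (−∞, 15); the right piece maps [0, ∞) onto [8, ∞).
These images overlap. In particular T(0) = 8 (right piece), and solving 7x + 15 = 8 on the left piece gives x = −1 < 0.
So T(−1) = T(0) with −1 ≠ 0, and T is not injective. This x = −1 is the requested value below 0.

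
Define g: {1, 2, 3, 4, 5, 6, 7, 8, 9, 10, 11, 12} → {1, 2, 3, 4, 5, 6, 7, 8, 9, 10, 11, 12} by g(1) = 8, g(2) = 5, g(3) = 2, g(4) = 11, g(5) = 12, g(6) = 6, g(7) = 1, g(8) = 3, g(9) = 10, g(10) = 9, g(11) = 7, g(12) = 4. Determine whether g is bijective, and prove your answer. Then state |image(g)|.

12

The values 8, 5, 2, 11, 12, 6, 1, 3, 10, 9, 7, 4 are a permutation of {1, 2, 3, 4, 5, 6, 7, 8, 9, 10, 11, 12}: each element appears exactly once.
So g is injective and surjective, hence bijective.
The image of g is {1, 2, 3, 4, 5, 6, 7, 8, 9, 10, 11, 12}, which has 12 elements.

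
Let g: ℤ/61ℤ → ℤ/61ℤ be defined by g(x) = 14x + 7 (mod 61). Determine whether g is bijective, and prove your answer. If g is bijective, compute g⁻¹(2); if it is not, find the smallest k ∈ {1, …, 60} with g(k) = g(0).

If g(u) = g(v), then 14u ≡ 14v (mod 61). Because gcd(14, 61) = 1, we may cancel 14 to get u ≡ v (mod 61).
We now compute 14⁻¹ mod 61 explicitly. Euclid's algorithm: 61 = 4·14 + 5, 14 = 2·5 + 4, 5 = 1·4 + 1; back-substituting gives 1 = 48·14 − 11·61, so 14⁻¹ ≡ 48 (mod 61).
For any y ∈ ℤ/61ℤ, x = 48(y − 7) mod 61 satisfies g(x) = 14·48(y − 7) + 7 ≡ y (since 14·48 ≡ 1 mod 61). So every y has a preimage.
So g is bijective.
Since g is bijective, we find g⁻¹(2): we need 14x ≡ 2 − 7 ≡ 56 (mod 61). Using 14⁻¹ = 48: x ≡ 48·56 = 2688 = 44·61 + 4, so x = 4.
Check: g(4) = 14·4 + 7 = 63 = 1·61 + 2 ≡ 2 (mod 61).

4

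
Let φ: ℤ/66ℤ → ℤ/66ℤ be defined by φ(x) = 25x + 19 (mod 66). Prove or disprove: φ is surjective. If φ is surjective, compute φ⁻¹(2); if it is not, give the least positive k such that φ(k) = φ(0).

31

Since gcd(25, 66) = 1, 25 is invertible modulo 66. Euclid's algorithm: 66 = 2·25 + 16, 25 = 1·16 + 9, 16 = 1·9 + 7, 9 = 1·7 + 2, 7 = 3·2 + 1; back-substituting gives 1 = 37·25 − 14·66, so 25⁻¹ ≡ 37 (mod 66).
Then y ↦ 37(y − 19) is a two-sided inverse to φ, so every y ∈ ℤ/66ℤ has a preimage.
So φ is surjective.
Since φ is surjective, we find φ⁻¹(2): we need 25x ≡ 2 − 19 ≡ 49 (mod 66). Using 25⁻¹ = 37: x ≡ 37·49 = 1813 = 27·66 + 31, so x = 31.
Check: φ(31) = 25·31 + 19 = 794 = 12·66 + 2 ≡ 2 (mod 66).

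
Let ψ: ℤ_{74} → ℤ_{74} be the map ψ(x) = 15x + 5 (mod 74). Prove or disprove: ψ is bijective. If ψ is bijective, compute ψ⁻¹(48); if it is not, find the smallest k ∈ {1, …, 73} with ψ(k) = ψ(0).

Recall: injectivity means: for all s, t in the domain, ψ(s) = ψ(t) implies s = t.
If ψ(s) = ψ(t), then 15s ≡ 15t (mod 74). Because gcd(15, 74) = 1, we may cancel 15 to get s ≡ t (mod 74).
We now compute 15⁻¹ mod 74 explicitly. Euclid's algorithm: 74 = 4·15 + 14, 15 = 1·14 + 1; back-substituting gives 1 = 5·15 − 1·74, so 15⁻¹ ≡ 5 (mod 74).
Then y ↦ 5(y − 5) is a two-sided inverse to ψ, so every y ∈ ℤ_{74} has a preimage.
So ψ is bijective.
Since ψ is bijective, we compute ψ⁻¹(48): solve 15x + 5 ≡ 48 (mod 74), i.e. 15x ≡ 43 (mod 74).
Multiplying by 15⁻¹ = 5 gives x ≡ 5·43 = 215 = 2·74 + 67 ≡ 67 (mod 74).
Check: ψ(67) = 15·67 + 5 = 1010 = 13·74 + 48 ≡ 48 (mod 74).

67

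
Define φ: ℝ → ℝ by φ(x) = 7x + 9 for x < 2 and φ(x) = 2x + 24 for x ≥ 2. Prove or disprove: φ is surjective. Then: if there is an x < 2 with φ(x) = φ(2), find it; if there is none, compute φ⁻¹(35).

11/2

Both pieces are strictly increasing (slopes 7 and 2), so each is injective on its own interval.
The left piece maps (−∞, 2) onto (−∞, 23); the right piece maps [2, ∞) onto [28, ∞).
The union (−∞, 23) ∪ [28, ∞) omits the interval between 23 and 28; in particular 23 has no preimage. So φ is not surjective.
Because the two images are disjoint, no x < 2 has φ(x) = φ(2), so we compute φ⁻¹(35): 35 lies in [28, ∞), so solve 2x + 24 = 35: x = (35 − 24)/2 = 11/2.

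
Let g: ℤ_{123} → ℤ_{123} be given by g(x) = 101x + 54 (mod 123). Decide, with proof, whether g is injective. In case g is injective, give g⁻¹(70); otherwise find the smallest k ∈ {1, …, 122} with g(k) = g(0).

Suppose g(a) = g(b) in ℤ_{123}. Then 101a + 54 ≡ 101b + 54 (mod 123), hence 101(a − b) ≡ 0 (mod 123).
Since gcd(101, 123) = 1, 101 is invertible modulo 123, therefore a − b ≡ 0 (mod 123), i.e. a = b.
Thus g is injective.
We now compute 101⁻¹ mod 123 explicitly. Euclid's algorithm: 123 = 1·101 + 22, 101 = 4·22 + 13, 22 = 1·13 + 9, 13 = 1·9 + 4, 9 = 2·4 + 1; back-substituting gives 1 = 95·101 − 78·123, so 101⁻¹ ≡ 95 (mod 123).
Since g is injective, we find g⁻¹(70): we need 101x ≡ 70 − 54 ≡ 16 (mod 123). Using 101⁻¹ = 95: x ≡ 95·16 = 1520 = 12·123 + 44, so x = 44.
Check: g(44) = 101·44 + 54 = 4498 = 36·123 + 70 ≡ 70 (mod 123).

44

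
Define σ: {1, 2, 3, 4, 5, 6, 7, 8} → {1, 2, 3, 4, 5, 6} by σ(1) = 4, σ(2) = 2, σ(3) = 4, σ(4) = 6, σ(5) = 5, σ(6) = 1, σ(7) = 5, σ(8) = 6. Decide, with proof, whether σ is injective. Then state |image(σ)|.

5

σ(1) = 4 = σ(3) with 1 ≠ 3, so σ is not injective.
The image of σ is {1, 2, 4, 5, 6}, which has 5 elements.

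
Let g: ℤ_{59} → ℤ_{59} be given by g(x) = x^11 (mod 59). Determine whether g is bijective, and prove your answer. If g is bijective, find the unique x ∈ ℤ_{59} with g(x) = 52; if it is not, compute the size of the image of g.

30

Since 59 is prime, the nonzero elements of ℤ_{59} form a cyclic group of order 58.
As gcd(11, 58) = 1, raising to the 11th power is a bijection on this group: if s^11 ≡ t^11 then (st^{−1})^11 = 1, and the only element of order dividing gcd(11, 58) = 1 is 1, so s = t.
With g(0) = 0 this makes g injective on all of ℤ_{59}, hence bijective (finite equal-size domain and codomain). In particular g is bijective.
Since g is bijective, we find the preimage of 52. The inverse of x ↦ x^11 on (ℤ_{59})^× is x ↦ x^37, because 11·37 = 407 = 7·58 + 1 ≡ 1 (mod 58) and x^{58} = 1 for x ≠ 0 (Fermat). So g⁻¹(52) = 52^37 mod 59.
Repeated squaring mod 59: 52^1 ≡ 52, 52^2 ≡ 52² = 2704 ≡ 49, 52^4 ≡ 49² = 2401 ≡ 41, 52^8 ≡ 41² = 1681 ≡ 29, 52^16 ≡ 29² = 841 ≡ 15, 52^32 ≡ 15² = 225 ≡ 48. Since 37 = 32 + 4 + 1, 52^37 ≡ 48·41·52: 48·41 = 1968 ≡ 21, then 21·52 = 1092 ≡ 30. So 52^37 ≡ 30 (mod 59).
Hence g⁻¹(52) = 30.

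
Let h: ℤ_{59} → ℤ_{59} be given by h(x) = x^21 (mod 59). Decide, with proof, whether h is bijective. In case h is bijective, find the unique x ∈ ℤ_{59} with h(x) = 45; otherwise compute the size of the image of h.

Since 59 is prime, the nonzero elements of ℤ_{59} form a cyclic group of order 58.
As gcd(21, 58) = 1, raising to the 21st power is a bijection on this group: if s^21 ≡ t^21 then (st^{−1})^21 = 1, and the only element of order dividing gcd(21, 58) = 1 is 1, so s = t.
With h(0) = 0 this makes h injective on all of ℤ_{59}, hence bijective (finite equal-size domain and codomain). In particular h is bijective.
Since h is bijective, we find the preimage of 45. The inverse of x ↦ x^21 on (ℤ_{59})^× is x ↦ x^47, because 21·47 = 987 = 17·58 + 1 ≡ 1 (mod 58) and x^{58} = 1 for x ≠ 0 (Fermat). So h⁻¹(45) = 45^47 mod 59.
Repeated squaring mod 59: 45^1 ≡ 45, 45^2 ≡ 45² = 2025 ≡ 19, 45^4 ≡ 19² = 361 ≡ 7, 45^8 ≡ 7² = 49, 45^16 ≡ 49² = 2401 ≡ 41, 45^32 ≡ 41² = 1681 ≡ 29. Since 47 = 32 + 8 + 4 + 2 + 1, 45^47 ≡ 29·49·7·19·45: 29·49 = 1421 ≡ 5, then 5·7 = 35, then 35·19 = 665 ≡ 16, then 16·45 = 720 ≡ 12. So 45^47 ≡ 12 (mod 59).
Hence h⁻¹(45) = 12.

12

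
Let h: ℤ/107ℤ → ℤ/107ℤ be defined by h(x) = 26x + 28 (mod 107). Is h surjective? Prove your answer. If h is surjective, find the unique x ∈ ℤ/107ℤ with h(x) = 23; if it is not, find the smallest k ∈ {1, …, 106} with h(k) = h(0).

78

Since gcd(26, 107) = 1, 26 is invertible modulo 107. Euclid's algorithm: 107 = 4·26 + 3, 26 = 8·3 + 2, 3 = 1·2 + 1; back-substituting gives 1 = 70·26 − 17·107, so 26⁻¹ ≡ 70 (mod 107).
For any y ∈ ℤ/107ℤ, x = 70(y − 28) mod 107 satisfies h(x) = 26·70(y − 28) + 28 ≡ y (since 26·70 ≡ 1 mod 107). So every y has a preimage.
Hence h is surjective.
Since h is surjective, we find h⁻¹(23): we need 26x ≡ 23 − 28 ≡ 102 (mod 107). Using 26⁻¹ = 70: x ≡ 70·102 = 7140 = 66·107 + 78, so x = 78.
Check: h(78) = 26·78 + 28 = 2056 = 19·107 + 23 ≡ 23 (mod 107).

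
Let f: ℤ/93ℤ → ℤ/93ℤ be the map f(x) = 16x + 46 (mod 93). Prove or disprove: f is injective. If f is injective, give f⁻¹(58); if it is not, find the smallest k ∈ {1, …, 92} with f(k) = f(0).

24

If f(x_1) = f(x_2), then 16x_1 ≡ 16x_2 (mod 93). Because gcd(16, 93) = 1, we may cancel 16 to get x_1 ≡ x_2 (mod 93).
So f is injective.
We now compute 16⁻¹ mod 93 explicitly. Euclid's algorithm: 93 = 5·16 + 13, 16 = 1·13 + 3, 13 = 4·3 + 1; back-substituting gives 1 = 64·16 − 11·93, so 16⁻¹ ≡ 64 (mod 93).
Since f is injective, we find f⁻¹(58): we need 16x ≡ 58 − 46 ≡ 12 (mod 93). Using 16⁻¹ = 64: x ≡ 64·12 = 768 = 8·93 + 24, so x = 24.
Check: f(24) = 16·24 + 46 = 430 = 4·93 + 58 ≡ 58 (mod 93).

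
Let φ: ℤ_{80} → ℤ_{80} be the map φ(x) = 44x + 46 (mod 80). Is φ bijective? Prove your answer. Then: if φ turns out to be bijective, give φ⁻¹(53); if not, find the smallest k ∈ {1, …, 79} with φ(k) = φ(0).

20

We have gcd(44, 80) = 4 > 1. Taking x_1 = 0 and x_2 = 20: φ(0) = 46 and φ(20) = 44·20 + 46 = 926 ≡ 46 (mod 80).
So φ(0) = φ(20) while 0 ≠ 20, hence φ is not injective, hence not bijective.
Since φ is not bijective, we find the least positive k with φ(k) = φ(0): this means 44k ≡ 0 (mod 80), i.e. 80 ∣ 44k. Since gcd(44, 80) = 4, dividing through by 4 this holds exactly when 20 ∣ 11k, and as gcd(11, 20) = 1, exactly when 20 ∣ k.
The smallest positive such k is 20.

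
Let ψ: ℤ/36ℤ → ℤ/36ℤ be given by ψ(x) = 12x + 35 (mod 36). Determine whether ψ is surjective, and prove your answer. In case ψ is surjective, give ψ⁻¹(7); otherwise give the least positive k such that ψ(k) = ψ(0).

Recall: ψ is surjective if every y in the codomain equals ψ(x) for some x in the domain.
Since gcd(12, 36) = 12, we have 12x ≡ 0 (mod 12) for all x, so ψ(x) ≡ 11 (mod 12).
But 0 ≢ 11 (mod 12), so 0 ∈ ℤ/36ℤ has no preimage. Hence ψ is not surjective.
Since ψ is not surjective, we find the least positive k with ψ(k) = ψ(0): this means 12k ≡ 0 (mod 36), i.e. 36 ∣ 12k. Since gcd(12, 36) = 12, dividing through by 12 this holds exactly when 3 ∣ k.
The smallest positive such k is 3.

3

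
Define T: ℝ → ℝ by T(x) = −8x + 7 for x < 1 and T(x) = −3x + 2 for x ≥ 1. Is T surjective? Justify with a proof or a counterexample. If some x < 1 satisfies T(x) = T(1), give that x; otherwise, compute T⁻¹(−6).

Both pieces are strictly decreasing (slopes −8 and −3), so each is injective on its own interval.
The left piece maps (−∞, 1) onto (−1, ∞); the right piece maps [1, ∞) onto (−∞, −1].
These images together cover ℝ, so T is surjective.
Because the two images are disjoint, no x < 1 has T(x) = T(1), so we compute T⁻¹(−6): −6 lies in (−∞, −1], so solve −3x + 2 = −6: x = (−6 − 2)/(−3) = 8/3.

8/3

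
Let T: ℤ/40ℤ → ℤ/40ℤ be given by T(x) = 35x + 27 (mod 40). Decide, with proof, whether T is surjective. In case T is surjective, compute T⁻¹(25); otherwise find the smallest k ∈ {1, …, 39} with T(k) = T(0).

Since gcd(35, 40) = 5, we have 35x ≡ 0 (mod 5) for all x, so T(x) ≡ 2 (mod 5).
But 0 ≢ 2 (mod 5), so 0 ∈ ℤ/40ℤ has no preimage. Thus T is not surjective.
Since T is not surjective, we find the least positive k with T(k) = T(0): this means 35k ≡ 0 (mod 40), i.e. 40 ∣ 35k. Since gcd(35, 40) = 5, dividing through by 5 this holds exactly when 8 ∣ 7k, and as gcd(7, 8) = 1, exactly when 8 ∣ k.
The smallest positive such k is 8.

8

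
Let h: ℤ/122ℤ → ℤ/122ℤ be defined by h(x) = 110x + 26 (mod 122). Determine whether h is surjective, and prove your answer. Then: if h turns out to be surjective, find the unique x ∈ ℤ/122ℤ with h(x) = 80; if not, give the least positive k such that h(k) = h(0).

61

Since gcd(110, 122) = 2, we have 110x ≡ 0 (mod 2) for all x, so h(x) ≡ 0 (mod 2).
But 1 ≢ 0 (mod 2), so 1 ∈ ℤ/122ℤ has no preimage. Hence h is not surjective.
Since h is not surjective, we find the least positive k with h(k) = h(0): this means 110k ≡ 0 (mod 122), i.e. 122 ∣ 110k. Since gcd(110, 122) = 2, dividing through by 2 this holds exactly when 61 ∣ 55k, and as gcd(55, 61) = 1, exactly when 61 ∣ k.
The smallest positive such k is 61.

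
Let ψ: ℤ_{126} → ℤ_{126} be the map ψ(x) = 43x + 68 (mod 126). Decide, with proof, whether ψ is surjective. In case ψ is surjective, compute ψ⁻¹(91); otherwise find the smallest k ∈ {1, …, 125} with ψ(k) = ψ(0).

65

By definition, ψ is surjective if every y in the codomain equals ψ(x) for some x in the domain.
Since gcd(43, 126) = 1, 43 is invertible modulo 126. Euclid's algorithm: 126 = 2·43 + 40, 43 = 1·40 + 3, 40 = 13·3 + 1; back-substituting gives 1 = 85·43 − 29·126, so 43⁻¹ ≡ 85 (mod 126).
Then y ↦ 85(y − 68) is a two-sided inverse to ψ, so every y ∈ ℤ_{126} has a preimage.
Thus ψ is surjective.
Since ψ is surjective, we find ψ⁻¹(91): we need 43x ≡ 91 − 68 ≡ 23 (mod 126). Using 43⁻¹ = 85: x ≡ 85·23 = 1955 = 15·126 + 65, so x = 65.
Check: ψ(65) = 43·65 + 68 = 2863 = 22·126 + 91 ≡ 91 (mod 126).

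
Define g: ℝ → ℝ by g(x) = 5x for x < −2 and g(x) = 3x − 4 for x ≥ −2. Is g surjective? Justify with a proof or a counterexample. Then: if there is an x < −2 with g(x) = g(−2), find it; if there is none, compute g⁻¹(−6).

Both pieces are strictly increasing (slopes 5 and 3), so each is injective on its own interval.
The left piece maps (−∞, −2) onto (−∞, −10); the right piece maps [−2, ∞) onto [−10, ∞).
These images together cover ℝ, so g is surjective.
Because the two images are disjoint, no x < −2 has g(x) = g(−2), so we compute g⁻¹(−6): −6 lies in [−10, ∞), so solve 3x − 4 = −6: x = (−6 + 4)/3 = −2/3.

-2/3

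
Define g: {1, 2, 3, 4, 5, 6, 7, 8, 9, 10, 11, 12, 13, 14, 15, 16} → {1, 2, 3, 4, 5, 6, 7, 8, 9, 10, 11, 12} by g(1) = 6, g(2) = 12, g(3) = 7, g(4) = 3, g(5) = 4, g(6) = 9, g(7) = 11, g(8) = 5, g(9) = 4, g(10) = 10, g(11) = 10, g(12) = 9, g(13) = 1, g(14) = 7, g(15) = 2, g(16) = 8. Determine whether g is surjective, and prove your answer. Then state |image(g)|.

12

Every element of the codomain has a preimage: 1 = g(13), 2 = g(15), 3 = g(4), 4 = g(5), 5 = g(8), 6 = g(1), 7 = g(3), 8 = g(16), 9 = g(6), 10 = g(10), 11 = g(7), 12 = g(2).
Hence g is surjective.
The image of g is {1, 2, 3, 4, 5, 6, 7, 8, 9, 10, 11, 12}, which has 12 elements.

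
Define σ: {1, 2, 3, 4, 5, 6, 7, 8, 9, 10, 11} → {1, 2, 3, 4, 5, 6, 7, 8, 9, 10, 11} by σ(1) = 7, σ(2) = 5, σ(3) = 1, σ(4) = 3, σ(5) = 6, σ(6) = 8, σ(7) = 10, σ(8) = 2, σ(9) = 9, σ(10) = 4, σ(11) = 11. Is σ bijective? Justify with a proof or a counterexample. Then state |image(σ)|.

11

The values 7, 5, 1, 3, 6, 8, 10, 2, 9, 4, 11 are a permutation of {1, 2, 3, 4, 5, 6, 7, 8, 9, 10, 11}: each element appears exactly once.
So σ is injective and surjective, hence bijective.
The image of σ is {1, 2, 3, 4, 5, 6, 7, 8, 9, 10, 11}, which has 11 elements.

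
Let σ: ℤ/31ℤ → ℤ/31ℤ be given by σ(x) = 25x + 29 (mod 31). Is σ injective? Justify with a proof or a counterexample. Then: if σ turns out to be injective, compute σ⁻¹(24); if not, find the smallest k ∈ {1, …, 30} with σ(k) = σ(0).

Suppose σ(a) = σ(b) in ℤ/31ℤ. Then 25a + 29 ≡ 25b + 29 (mod 31), therefore 25(a − b) ≡ 0 (mod 31).
Since gcd(25, 31) = 1, 25 is invertible modulo 31, therefore a − b ≡ 0 (mod 31), i.e. a = b.
So σ is injective.
We now compute 25⁻¹ mod 31 explicitly. Euclid's algorithm: 31 = 1·25 + 6, 25 = 4·6 + 1; back-substituting gives 1 = 5·25 − 4·31, so 25⁻¹ ≡ 5 (mod 31).
Since σ is injective, we find σ⁻¹(24): we need 25x ≡ 24 − 29 ≡ 26 (mod 31). Using 25⁻¹ = 5: x ≡ 5·26 = 130 = 4·31 + 6, so x = 6.
Check: σ(6) = 25·6 + 29 = 179 = 5·31 + 24 ≡ 24 (mod 31).

6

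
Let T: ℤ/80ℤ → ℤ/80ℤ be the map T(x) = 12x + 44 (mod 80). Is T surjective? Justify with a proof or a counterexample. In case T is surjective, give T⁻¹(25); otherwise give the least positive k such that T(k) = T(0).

Since gcd(12, 80) = 4, we have 12x ≡ 0 (mod 4) for all x, so T(x) ≡ 0 (mod 4).
But 1 ≢ 0 (mod 4), so 1 ∈ ℤ/80ℤ has no preimage. So T is not surjective.
Since T is not surjective, we find the least positive k with T(k) = T(0): this means 12k ≡ 0 (mod 80), i.e. 80 ∣ 12k. Since gcd(12, 80) = 4, dividing through by 4 this holds exactly when 20 ∣ 3k, and as gcd(3, 20) = 1, exactly when 20 ∣ k.
The smallest positive such k is 20.

20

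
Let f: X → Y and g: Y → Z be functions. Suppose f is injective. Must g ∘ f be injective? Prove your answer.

not injective

No. Take X = Y = Z = {0, 1}, f = identity (injective), and g(x) = 0 for every x.
Then (g ∘ f)(0) = 0 = (g ∘ f)(1) with 0 ≠ 1, so g ∘ f is not injective.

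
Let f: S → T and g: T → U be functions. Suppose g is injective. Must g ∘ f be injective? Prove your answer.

No. Take S = {0, 1}, T = U = {0, 1, 2, 3}, f(0) = f(1) = 0, and g = identity (injective).
Then (g ∘ f)(0) = (g ∘ f)(1) = 0 with 0 ≠ 1, so g ∘ f is not injective.

not injective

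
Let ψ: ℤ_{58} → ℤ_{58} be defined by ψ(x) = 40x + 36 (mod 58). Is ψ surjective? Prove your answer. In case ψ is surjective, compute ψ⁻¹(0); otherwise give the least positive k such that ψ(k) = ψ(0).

29

Recall that surjectivity means every element of the codomain has a preimage under ψ.
Since gcd(40, 58) = 2, we have 40x ≡ 0 (mod 2) for all x, so ψ(x) ≡ 0 (mod 2).
But 1 ≢ 0 (mod 2), so 1 ∈ ℤ_{58} has no preimage. Thus ψ is not surjective.
Since ψ is not surjective, we find the least positive k with ψ(k) = ψ(0): this means 40k ≡ 0 (mod 58), i.e. 58 ∣ 40k. Since gcd(40, 58) = 2, dividing through by 2 this holds exactly when 29 ∣ 20k, and as gcd(20, 29) = 1, exactly when 29 ∣ k.
The smallest positive such k is 29.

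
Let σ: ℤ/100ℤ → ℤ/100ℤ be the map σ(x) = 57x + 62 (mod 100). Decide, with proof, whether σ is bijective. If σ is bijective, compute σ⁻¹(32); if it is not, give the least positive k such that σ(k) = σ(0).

10

If σ(s) = σ(t), then 57s ≡ 57t (mod 100). Because gcd(57, 100) = 1, we may cancel 57 to get s ≡ t (mod 100).
We now compute 57⁻¹ mod 100 explicitly. Euclid's algorithm: 100 = 1·57 + 43, 57 = 1·43 + 14, 43 = 3·14 + 1; back-substituting gives 1 = 93·57 − 53·100, so 57⁻¹ ≡ 93 (mod 100).
For any y ∈ ℤ/100ℤ, x = 93(y − 62) mod 100 satisfies σ(x) = 57·93(y − 62) + 62 ≡ y (since 57·93 ≡ 1 mod 100). So every y has a preimage.
Thus σ is bijective.
Since σ is bijective, we find σ⁻¹(32): we need 57x ≡ 32 − 62 ≡ 70 (mod 100). Using 57⁻¹ = 93: x ≡ 93·70 = 6510 = 65·100 + 10, so x = 10.
Check: σ(10) = 57·10 + 62 = 632 = 6·100 + 32 ≡ 32 (mod 100).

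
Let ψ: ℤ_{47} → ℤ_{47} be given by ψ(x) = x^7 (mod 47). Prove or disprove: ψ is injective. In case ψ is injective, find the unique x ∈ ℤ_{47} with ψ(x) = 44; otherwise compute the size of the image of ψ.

Since 47 is prime, the nonzero elements of ℤ_{47} form a cyclic group of order 46.
As gcd(7, 46) = 1, raising to the 7th power is a bijection on this group: if s^7 ≡ t^7 then (st^{−1})^7 = 1, and the only element of order dividing gcd(7, 46) = 1 is 1, so s = t.
With ψ(0) = 0 this makes ψ injective on all of ℤ_{47}, hence bijective (finite equal-size domain and codomain). In particular ψ is injective.
Since ψ is injective, we find the preimage of 44. The inverse of x ↦ x^7 on (ℤ_{47})^× is x ↦ x^33, because 7·33 = 231 = 5·46 + 1 ≡ 1 (mod 46) and x^{46} = 1 for x ≠ 0 (Fermat). So ψ⁻¹(44) = 44^33 mod 47.
Repeated squaring mod 47: 44^1 ≡ 44, 44^2 ≡ 44² = 1936 ≡ 9, 44^4 ≡ 9² = 81 ≡ 34, 44^8 ≡ 34² = 1156 ≡ 28, 44^16 ≡ 28² = 784 ≡ 32, 44^32 ≡ 32² = 1024 ≡ 37. Since 33 = 32 + 1, 44^33 ≡ 37·44: 37·44 = 1628 ≡ 30. So 44^33 ≡ 30 (mod 47).
Hence ψ⁻¹(44) = 30.

30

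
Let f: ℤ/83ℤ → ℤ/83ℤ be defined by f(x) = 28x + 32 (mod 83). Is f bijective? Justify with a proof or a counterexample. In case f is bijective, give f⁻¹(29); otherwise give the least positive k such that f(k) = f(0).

If f(a) = f(b), then 28a ≡ 28b (mod 83). Because gcd(28, 83) = 1, we may cancel 28 to get a ≡ b (mod 83).
We now compute 28⁻¹ mod 83 explicitly. Euclid's algorithm: 83 = 2·28 + 27, 28 = 1·27 + 1; back-substituting gives 1 = 3·28 − 1·83, so 28⁻¹ ≡ 3 (mod 83).
Then y ↦ 3(y − 32) is a two-sided inverse to f, so every y ∈ ℤ/83ℤ has a preimage.
Thus f is bijective.
Since f is bijective, we compute f⁻¹(29): solve 28x + 32 ≡ 29 (mod 83), i.e. 28x ≡ 80 (mod 83).
Multiplying by 28⁻¹ = 3 gives x ≡ 3·80 = 240 = 2·83 + 74 ≡ 74 (mod 83).
Check: f(74) = 28·74 + 32 = 2104 = 25·83 + 29 ≡ 29 (mod 83).

74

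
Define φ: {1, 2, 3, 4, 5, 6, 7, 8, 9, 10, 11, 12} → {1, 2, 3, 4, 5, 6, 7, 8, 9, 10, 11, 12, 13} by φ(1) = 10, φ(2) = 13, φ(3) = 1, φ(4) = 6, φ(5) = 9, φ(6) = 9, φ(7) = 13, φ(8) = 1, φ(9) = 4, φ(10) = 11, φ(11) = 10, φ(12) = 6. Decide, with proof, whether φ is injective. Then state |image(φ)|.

7

φ(5) = 9 = φ(6) with 5 ≠ 6, so φ is not injective.
The image of φ is {1, 4, 6, 9, 10, 11, 13}, which has 7 elements.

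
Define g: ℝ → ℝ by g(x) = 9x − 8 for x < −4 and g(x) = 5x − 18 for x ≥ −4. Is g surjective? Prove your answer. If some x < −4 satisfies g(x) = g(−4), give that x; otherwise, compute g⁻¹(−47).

Both pieces are strictly increasing (slopes 9 and 5), so each is injective on its own interval.
The left piece maps (−∞, −4) onto (−∞, −44); the right piece maps [−4, ∞) onto [−38, ∞).
The union (−∞, −44) ∪ [−38, ∞) omits the interval between −44 and −38; in particular −44 has no preimage. So g is not surjective.
Because the two images are disjoint, no x < −4 has g(x) = g(−4), so we compute g⁻¹(−47): −47 lies in (−∞, −44), so solve 9x − 8 = −47: x = (−47 + 8)/9 = −13/3.

-13/3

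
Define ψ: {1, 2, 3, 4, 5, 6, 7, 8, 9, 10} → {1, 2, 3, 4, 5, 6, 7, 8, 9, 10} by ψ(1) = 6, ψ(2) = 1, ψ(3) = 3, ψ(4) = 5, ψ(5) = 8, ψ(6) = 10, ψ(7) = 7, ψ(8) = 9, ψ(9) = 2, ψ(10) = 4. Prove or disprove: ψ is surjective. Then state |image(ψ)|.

Every element of the codomain has a preimage: 1 = ψ(2), 2 = ψ(9), 3 = ψ(3), 4 = ψ(10), 5 = ψ(4), 6 = ψ(1), 7 = ψ(7), 8 = ψ(5), 9 = ψ(8), 10 = ψ(6).
So ψ is surjective.
The image of ψ is {1, 2, 3, 4, 5, 6, 7, 8, 9, 10}, which has 10 elements.

10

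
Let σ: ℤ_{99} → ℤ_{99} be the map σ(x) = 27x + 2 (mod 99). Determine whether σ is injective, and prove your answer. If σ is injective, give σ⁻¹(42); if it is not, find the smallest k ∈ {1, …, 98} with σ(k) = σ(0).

Recall that σ is injective when σ(u) = σ(v) forces u = v.
We have gcd(27, 99) = 9 > 1. Taking u = 0 and v = 11: σ(0) = 2 and σ(11) = 27·11 + 2 = 299 ≡ 2 (mod 99).
So σ(0) = σ(11) while 0 ≠ 11, thus σ is not injective.
Since σ is not injective, we find the least positive k with σ(k) = σ(0): this means 27k ≡ 0 (mod 99), i.e. 99 ∣ 27k. Since gcd(27, 99) = 9, dividing through by 9 this holds exactly when 11 ∣ 3k, and as gcd(3, 11) = 1, exactly when 11 ∣ k.
The smallest positive such k is 11.

11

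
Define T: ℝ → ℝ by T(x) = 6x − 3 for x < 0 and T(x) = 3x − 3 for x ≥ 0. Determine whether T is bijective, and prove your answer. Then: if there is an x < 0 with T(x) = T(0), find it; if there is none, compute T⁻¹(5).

Both pieces are strictly increasing (slopes 6 and 3), so each is injective on its own interval.
The left piece maps (−∞, 0) onto (−∞, −3); the right piece maps [0, ∞) onto [−3, ∞).
Since −3 = −3, the images partition ℝ: T is injective and surjective, hence bijective.
Because the two images are disjoint, no x < 0 has T(x) = T(0), so we compute T⁻¹(5): 5 lies in [−3, ∞), so solve 3x − 3 = 5: x = (5 + 3)/3 = 8/3.

8/3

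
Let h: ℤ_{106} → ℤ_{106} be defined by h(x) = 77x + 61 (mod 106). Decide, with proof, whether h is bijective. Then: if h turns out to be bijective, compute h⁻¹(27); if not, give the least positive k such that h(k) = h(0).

56

If h(s) = h(t), then 77s ≡ 77t (mod 106). Because gcd(77, 106) = 1, we may cancel 77 to get s ≡ t (mod 106).
We now compute 77⁻¹ mod 106 explicitly. Euclid's algorithm: 106 = 1·77 + 29, 77 = 2·29 + 19, 29 = 1·19 + 10, 19 = 1·10 + 9, 10 = 1·9 + 1; back-substituting gives 1 = 95·77 − 69·106, so 77⁻¹ ≡ 95 (mod 106).
For any y ∈ ℤ_{106}, x = 95(y − 61) mod 106 satisfies h(x) = 77·95(y − 61) + 61 ≡ y (since 77·95 ≡ 1 mod 106). So every y has a preimage.
Therefore h is bijective.
Since h is bijective, we find h⁻¹(27): we need 77x ≡ 27 − 61 ≡ 72 (mod 106). Using 77⁻¹ = 95: x ≡ 95·72 = 6840 = 64·106 + 56, so x = 56.
Check: h(56) = 77·56 + 61 = 4373 = 41·106 + 27 ≡ 27 (mod 106).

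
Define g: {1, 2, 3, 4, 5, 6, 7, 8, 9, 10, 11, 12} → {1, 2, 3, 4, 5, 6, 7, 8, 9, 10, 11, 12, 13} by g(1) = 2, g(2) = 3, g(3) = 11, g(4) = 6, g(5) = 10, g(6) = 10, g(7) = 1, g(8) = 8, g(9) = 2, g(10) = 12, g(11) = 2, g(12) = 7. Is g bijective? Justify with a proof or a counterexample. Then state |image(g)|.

9

g(5) = 10 = g(6) with 5 ≠ 6, so g is not injective, hence not bijective.
The image of g is {1, 2, 3, 6, 7, 8, 10, 11, 12}, which has 9 elements.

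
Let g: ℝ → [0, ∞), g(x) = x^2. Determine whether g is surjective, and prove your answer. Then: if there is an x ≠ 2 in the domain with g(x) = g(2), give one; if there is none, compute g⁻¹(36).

-2

For any y ∈ [0, ∞), x = y^{1/2} ∈ ℝ satisfies x^2 = y, so g is surjective.
For the follow-up, such an x exists: taking x = −2 ∈ ℝ gives g(−2) = 4 = g(2) with −2 ≠ 2.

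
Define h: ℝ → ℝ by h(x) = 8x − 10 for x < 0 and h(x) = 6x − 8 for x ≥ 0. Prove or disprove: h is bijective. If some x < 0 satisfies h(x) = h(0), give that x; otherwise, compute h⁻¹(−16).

Both pieces are strictly increasing (slopes 8 and 6), so each is injective on its own interval.
The left piece maps (−∞, 0) onto (−∞, −10); the right piece maps [0, ∞) onto [−8, ∞).
The images leave a gap (−10 has no preimage), so h is not surjective, hence not bijective.
Because the two images are disjoint, no x < 0 has h(x) = h(0), so we compute h⁻¹(−16): −16 lies in (−∞, −10), so solve 8x − 10 = −16: x = (−16 + 10)/8 = −3/4.

-3/4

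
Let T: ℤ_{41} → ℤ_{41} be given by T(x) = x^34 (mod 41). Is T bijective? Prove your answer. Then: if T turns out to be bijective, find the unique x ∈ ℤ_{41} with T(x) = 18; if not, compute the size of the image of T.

T(20): Repeated squaring mod 41: 20^1 ≡ 20, 20^2 ≡ 20² = 400 ≡ 31, 20^4 ≡ 31² = 961 ≡ 18, 20^8 ≡ 18² = 324 ≡ 37, 20^16 ≡ 37² = 1369 ≡ 16, 20^32 ≡ 16² = 256 ≡ 10. Since 34 = 32 + 2, 20^34 ≡ 10·31: 10·31 = 310 ≡ 23. So 20^34 ≡ 23 (mod 41).
T(21): Repeated squaring mod 41: 21^1 ≡ 21, 21^2 ≡ 21² = 441 ≡ 31, 21^4 ≡ 31² = 961 ≡ 18, 21^8 ≡ 18² = 324 ≡ 37, 21^16 ≡ 37² = 1369 ≡ 16, 21^32 ≡ 16² = 256 ≡ 10. Since 34 = 32 + 2, 21^34 ≡ 10·31: 10·31 = 310 ≡ 23. So 21^34 ≡ 23 (mod 41).
So T(20) = T(21) = 23 while 20 ≠ 21, thus T is not injective, hence not bijective.
Since T is not bijective, we determine |image(T)|. Computing x^34 mod 41 for each x (by repeated squaring, reducing mod 41 at every step), the values T(0), T(1), …, T(40) are: 0, 1, 25, 9, 10, 31, 20, 39, 4, 40, 37, 5, 8, 21, 32, 33, 18, 36, 16, 2, 23, 23, 2, 16, 36, 18, 33, 32, 21, 8, 5, 37, 40, 4, 39, 20, 31, 10, 9, 25, 1.
The distinct values are {0, 1, 2, 4, 5, 8, 9, 10, 16, 18, 20, 21, 23, 25, 31, 32, 33, 36, 37, 39, 40}; there are 21 of them.

21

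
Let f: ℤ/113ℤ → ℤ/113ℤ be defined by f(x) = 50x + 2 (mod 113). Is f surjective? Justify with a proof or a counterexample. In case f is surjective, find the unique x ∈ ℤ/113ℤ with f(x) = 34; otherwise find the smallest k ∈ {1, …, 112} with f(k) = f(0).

Since gcd(50, 113) = 1, 50 is invertible modulo 113. Euclid's algorithm: 113 = 2·50 + 13, 50 = 3·13 + 11, 13 = 1·11 + 2, 11 = 5·2 + 1; back-substituting gives 1 = 52·50 − 23·113, so 50⁻¹ ≡ 52 (mod 113).
Then y ↦ 52(y − 2) is a two-sided inverse to f, so every y ∈ ℤ/113ℤ has a preimage.
Hence f is surjective.
Since f is surjective, we compute f⁻¹(34): solve 50x + 2 ≡ 34 (mod 113), i.e. 50x ≡ 32 (mod 113).
Multiplying by 50⁻¹ = 52 gives x ≡ 52·32 = 1664 = 14·113 + 82 ≡ 82 (mod 113).
Check: f(82) = 50·82 + 2 = 4102 = 36·113 + 34 ≡ 34 (mod 113).

82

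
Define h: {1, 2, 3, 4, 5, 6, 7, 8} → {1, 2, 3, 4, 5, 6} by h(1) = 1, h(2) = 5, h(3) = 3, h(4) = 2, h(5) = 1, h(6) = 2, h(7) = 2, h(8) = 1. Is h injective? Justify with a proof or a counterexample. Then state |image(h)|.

h(1) = 1 = h(5) with 1 ≠ 5, so h is not injective.
The image of h is {1, 2, 3, 5}, which has 4 elements.

4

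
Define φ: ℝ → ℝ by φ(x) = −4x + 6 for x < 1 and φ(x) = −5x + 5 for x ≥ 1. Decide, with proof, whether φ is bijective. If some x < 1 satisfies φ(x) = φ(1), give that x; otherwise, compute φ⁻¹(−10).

Both pieces are strictly decreasing (slopes −4 and −5), so each is injective on its own interval.
The left piece maps (−∞, 1) onto (2, ∞); the right piece maps [1, ∞) onto (−∞, 0].
The images leave a gap (2 has no preimage), so φ is not surjective, hence not bijective.
Because the two images are disjoint, no x < 1 has φ(x) = φ(1), so we compute φ⁻¹(−10): −10 lies in (−∞, 0], so solve −5x + 5 = −10: x = (−10 − 5)/(−5) = 3.

3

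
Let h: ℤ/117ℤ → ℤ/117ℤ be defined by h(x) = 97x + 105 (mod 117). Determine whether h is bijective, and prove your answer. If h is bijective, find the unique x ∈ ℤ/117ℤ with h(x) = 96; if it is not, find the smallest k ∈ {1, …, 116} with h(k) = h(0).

18

Suppose h(a) = h(b) in ℤ/117ℤ. Then 97a + 105 ≡ 97b + 105 (mod 117), thus 97(a − b) ≡ 0 (mod 117).
Since gcd(97, 117) = 1, 97 is invertible modulo 117, hence a − b ≡ 0 (mod 117), i.e. a = b.
We now compute 97⁻¹ mod 117 explicitly. Euclid's algorithm: 117 = 1·97 + 20, 97 = 4·20 + 17, 20 = 1·17 + 3, 17 = 5·3 + 2, 3 = 1·2 + 1; back-substituting gives 1 = 76·97 − 63·117, so 97⁻¹ ≡ 76 (mod 117).
Then y ↦ 76(y − 105) is a two-sided inverse to h, so every y ∈ ℤ/117ℤ has a preimage.
Thus h is bijective.
Since h is bijective, we find h⁻¹(96): we need 97x ≡ 96 − 105 ≡ 108 (mod 117). Using 97⁻¹ = 76: x ≡ 76·108 = 8208 = 70·117 + 18, so x = 18.
Check: h(18) = 97·18 + 105 = 1851 = 15·117 + 96 ≡ 96 (mod 117).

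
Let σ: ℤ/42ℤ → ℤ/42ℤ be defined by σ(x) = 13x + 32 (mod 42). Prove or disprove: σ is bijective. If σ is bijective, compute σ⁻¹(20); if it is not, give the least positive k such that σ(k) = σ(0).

12

If σ(u) = σ(v), then 13u ≡ 13v (mod 42). Because gcd(13, 42) = 1, we may cancel 13 to get u ≡ v (mod 42).
We now compute 13⁻¹ mod 42 explicitly. Euclid's algorithm: 42 = 3·13 + 3, 13 = 4·3 + 1; back-substituting gives 1 = 13·13 − 4·42, so 13⁻¹ ≡ 13 (mod 42).
Then y ↦ 13(y − 32) is a two-sided inverse to σ, so every y ∈ ℤ/42ℤ has a preimage.
So σ is bijective.
Since σ is bijective, we find σ⁻¹(20): we need 13x ≡ 20 − 32 ≡ 30 (mod 42). Using 13⁻¹ = 13: x ≡ 13·30 = 390 = 9·42 + 12, so x = 12.
Check: σ(12) = 13·12 + 32 = 188 = 4·42 + 20 ≡ 20 (mod 42).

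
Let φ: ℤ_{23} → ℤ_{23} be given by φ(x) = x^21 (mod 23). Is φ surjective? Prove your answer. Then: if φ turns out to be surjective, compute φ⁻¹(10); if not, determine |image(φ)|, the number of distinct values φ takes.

7

Since 23 is prime, the nonzero elements of ℤ_{23} form a cyclic group of order 22.
As gcd(21, 22) = 1, raising to the 21st power is a bijection on this group: if s^21 ≡ t^21 then (st^{−1})^21 = 1, and the only element of order dividing gcd(21, 22) = 1 is 1, so s = t.
With φ(0) = 0 this makes φ injective on all of ℤ_{23}, hence bijective (finite equal-size domain and codomain). In particular φ is surjective.
Since φ is surjective, we find the preimage of 10. The inverse of x ↦ x^21 on (ℤ_{23})^× is x ↦ x^21, because 21·21 = 441 = 20·22 + 1 ≡ 1 (mod 22) and x^{22} = 1 for x ≠ 0 (Fermat). So φ⁻¹(10) = 10^21 mod 23.
Repeated squaring mod 23: 10^1 ≡ 10, 10^2 ≡ 10² = 100 ≡ 8, 10^4 ≡ 8² = 64 ≡ 18, 10^8 ≡ 18² = 324 ≡ 2, 10^16 ≡ 2² = 4. Since 21 = 16 + 4 + 1, 10^21 ≡ 4·18·10: 4·18 = 72 ≡ 3, then 3·10 = 30 ≡ 7. So 10^21 ≡ 7 (mod 23).
Hence φ⁻¹(10) = 7.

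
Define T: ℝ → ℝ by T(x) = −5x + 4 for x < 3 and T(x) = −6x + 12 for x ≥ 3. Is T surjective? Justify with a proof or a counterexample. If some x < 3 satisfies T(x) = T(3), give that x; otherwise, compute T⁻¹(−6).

Both pieces are strictly decreasing (slopes −5 and −6), so each is injective on its own interval.
The left piece maps (−∞, 3) onto (−11, ∞); the right piece maps [3, ∞) onto (−∞, −6].
The union (−11, ∞) ∪ (−∞, −6] covers ℝ, so T is surjective.
For the follow-up: the images overlap, so an x < 3 with T(x) = T(3) exists. T(3) = −6; solving −5x + 4 = −6 for x < 3 gives x = (−6 − 4)/(−5) = 2.

2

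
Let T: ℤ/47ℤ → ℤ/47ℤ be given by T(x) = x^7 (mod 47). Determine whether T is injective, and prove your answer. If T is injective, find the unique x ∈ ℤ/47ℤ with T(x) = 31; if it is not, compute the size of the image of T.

Since 47 is prime, the nonzero elements of ℤ/47ℤ form a cyclic group of order 46.
As gcd(7, 46) = 1, raising to the 7th power is a bijection on this group: if u^7 ≡ v^7 then (uv^{−1})^7 = 1, and the only element of order dividing gcd(7, 46) = 1 is 1, so u = v.
With T(0) = 0 this makes T injective on all of ℤ/47ℤ, hence bijective (finite equal-size domain and codomain). In particular T is injective.
Since T is injective, we find the preimage of 31. The inverse of x ↦ x^7 on (ℤ/47ℤ)^× is x ↦ x^33, because 7·33 = 231 = 5·46 + 1 ≡ 1 (mod 46) and x^{46} = 1 for x ≠ 0 (Fermat). So T⁻¹(31) = 31^33 mod 47.
Repeated squaring mod 47: 31^1 ≡ 31, 31^2 ≡ 31² = 961 ≡ 21, 31^4 ≡ 21² = 441 ≡ 18, 31^8 ≡ 18² = 324 ≡ 42, 31^16 ≡ 42² = 1764 ≡ 25, 31^32 ≡ 25² = 625 ≡ 14. Since 33 = 32 + 1, 31^33 ≡ 14·31: 14·31 = 434 ≡ 11. So 31^33 ≡ 11 (mod 47).
Hence T⁻¹(31) = 11.

11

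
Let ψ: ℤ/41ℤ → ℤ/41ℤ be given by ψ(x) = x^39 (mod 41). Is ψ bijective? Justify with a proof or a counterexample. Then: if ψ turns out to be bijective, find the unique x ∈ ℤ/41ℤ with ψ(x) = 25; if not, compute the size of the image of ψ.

Since 41 is prime, the nonzero elements of ℤ/41ℤ form a cyclic group of order 40.
As gcd(39, 40) = 1, raising to the 39th power is a bijection on this group: if s^39 ≡ t^39 then (st^{−1})^39 = 1, and the only element of order dividing gcd(39, 40) = 1 is 1, so s = t.
With ψ(0) = 0 this makes ψ injective on all of ℤ/41ℤ, hence bijective (finite equal-size domain and codomain). In particular ψ is bijective.
Since ψ is bijective, we find the preimage of 25. The inverse of x ↦ x^39 on (ℤ/41ℤ)^× is x ↦ x^39, because 39·39 = 1521 = 38·40 + 1 ≡ 1 (mod 40) and x^{40} = 1 for x ≠ 0 (Fermat). So ψ⁻¹(25) = 25^39 mod 41.
Repeated squaring mod 41: 25^1 ≡ 25, 25^2 ≡ 25² = 625 ≡ 10, 25^4 ≡ 10² = 100 ≡ 18, 25^8 ≡ 18² = 324 ≡ 37, 25^16 ≡ 37² = 1369 ≡ 16, 25^32 ≡ 16² = 256 ≡ 10. Since 39 = 32 + 4 + 2 + 1, 25^39 ≡ 10·18·10·25: 10·18 = 180 ≡ 16, then 16·10 = 160 ≡ 37, then 37·25 = 925 ≡ 23. So 25^39 ≡ 23 (mod 41).
Hence ψ⁻¹(25) = 23.

23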